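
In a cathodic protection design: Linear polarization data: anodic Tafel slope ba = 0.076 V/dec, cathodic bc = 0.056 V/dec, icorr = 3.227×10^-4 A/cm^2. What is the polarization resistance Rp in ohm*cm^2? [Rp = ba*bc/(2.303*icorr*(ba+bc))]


Apply the Stern-Geary equation: Rp = ba*bc / (2.303*icorr*(ba+bc))
ba*bc = 0.076*0.056 = 0.004256
ba+bc = 0.132; 2.303*icorr*(ba+bc) = 2.303*3.227×10^-4*0.132 = 9.8099509×10^-5
Rp = 0.004256 / 9.8099509×10^-5 = 43.38 ohm*cm^2

43.38 ohm*cm^2


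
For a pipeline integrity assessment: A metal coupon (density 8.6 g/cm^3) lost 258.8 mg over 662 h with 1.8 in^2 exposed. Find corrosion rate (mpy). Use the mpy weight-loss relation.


Apply the mpy weight-loss relation: CR = 534 * W / (D * A * T)
Numerator: 534 * 258.8 = 138199.2
Denominator: 8.6 * 1.8 * 662 = 10247.76
CR = 138199.2 / 10247.76 = 13.4858 mpy

13.4858 mpy


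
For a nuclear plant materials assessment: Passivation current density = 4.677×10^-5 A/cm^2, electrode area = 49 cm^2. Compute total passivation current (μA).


I = i_pass * A, then convert A → μA (×10^6)
I = 4.677×10^-5 * 49 * 10^6 = 2291.73 μA

2291.73 μA


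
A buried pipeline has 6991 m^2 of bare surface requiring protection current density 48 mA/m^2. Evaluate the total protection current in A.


I = area * current density, then convert mA → A (÷1000)
I = 6991 * 48 / 1000 = 335.57 A

335.57 A


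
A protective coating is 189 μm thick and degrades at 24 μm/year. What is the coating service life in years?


Service life = thickness / degradation rate
Life = 189 / 24 = 7.9 years

7.9 years


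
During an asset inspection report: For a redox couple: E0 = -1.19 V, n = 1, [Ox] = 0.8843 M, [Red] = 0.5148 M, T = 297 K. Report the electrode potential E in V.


Apply the Nernst equation: E = E0 + (RT/nF)*ln([Ox]/[Red])
Step 1: RT/nF = 8.314*297/(1*96485) = 0.02559214 V
Step 2: [Ox]/[Red] = 0.8843/0.5148 = 1.717754
Step 3: ln(1.717754) = 0.541018
Step 4: correction = 0.02559214 * 0.541018 = 0.0138 V
E = -1.19 + 0.0138 = -1.1762 V

-1.1762 V


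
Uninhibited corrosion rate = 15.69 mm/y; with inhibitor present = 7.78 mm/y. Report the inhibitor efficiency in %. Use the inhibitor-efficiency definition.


Apply the inhibitor-efficiency definition: IE = (CR_blank − CR_inh)/CR_blank × 100
IE = (15.69 − 7.78) / 15.69 × 100
IE = 7.91 / 15.69 × 100 = 50.4 %

50.4 %


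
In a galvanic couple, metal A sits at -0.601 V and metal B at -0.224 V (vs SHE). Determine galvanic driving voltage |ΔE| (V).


Driving voltage is the absolute potential difference.
|ΔE| = |-0.601 − (-0.224)| = 0.377 V

0.377 V


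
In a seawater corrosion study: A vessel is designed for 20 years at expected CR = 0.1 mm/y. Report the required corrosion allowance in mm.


Corrosion allowance = CR × design life
CA = 0.1 * 20 = 2.0 mm

2.0 mm


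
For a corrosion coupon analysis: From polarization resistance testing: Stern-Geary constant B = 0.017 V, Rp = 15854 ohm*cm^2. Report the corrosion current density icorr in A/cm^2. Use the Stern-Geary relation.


Apply the Stern-Geary relation: icorr = B / Rp
icorr = 0.017 / 15854 = 1.072×10^-6 A/cm^2

1.072×10^-6 A/cm^2


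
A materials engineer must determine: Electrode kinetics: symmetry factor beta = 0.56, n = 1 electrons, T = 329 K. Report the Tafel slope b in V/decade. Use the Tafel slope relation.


Apply the Tafel slope relation: b = 2.303*R*T/(beta*n*F)
Numerator: 2.303 * 8.314 * 329 = 6299.41
Denominator: 0.56 * 1 * 96485 = 54031.6
b = 6299.41 / 54031.6 = 0.117 V/decade

0.117 V/decade


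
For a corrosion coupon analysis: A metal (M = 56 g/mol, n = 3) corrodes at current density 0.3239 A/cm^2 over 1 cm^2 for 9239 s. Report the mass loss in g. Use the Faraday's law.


Apply Faraday's law: m = i*A*t*M / (n*F)
Total charge passed Q = i*A*t = 0.3239*1*9239 = 2992.5121 C
m = Q*M/(n*F) = 2992.5121*56/(3*96485) = 0.579 g

0.579 g


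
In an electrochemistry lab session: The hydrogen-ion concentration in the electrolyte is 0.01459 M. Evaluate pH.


pH = −log10[H+]
pH = −log10(0.01459) = 1.84

1.84


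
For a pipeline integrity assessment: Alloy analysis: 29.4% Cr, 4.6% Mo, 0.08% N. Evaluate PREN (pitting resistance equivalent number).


Apply the PREN formula: PREN = Cr + 3.3*Mo + 16*N
PREN = 29.4 + 3.3*4.6 + 16*0.08
PREN = 29.4 + 15.18 + 1.28 = 45.86

45.86


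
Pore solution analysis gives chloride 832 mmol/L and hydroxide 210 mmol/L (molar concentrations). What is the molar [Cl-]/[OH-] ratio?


Threshold parameter = [Cl-] / [OH-] (molar basis; both in mmol/L, so units cancel)
Ratio = 832 / 210 = 3.96

3.96


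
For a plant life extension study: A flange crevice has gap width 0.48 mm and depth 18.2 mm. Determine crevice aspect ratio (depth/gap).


Aspect ratio = depth / gap
Ratio = 18.2 / 0.48 = 37.9

37.9


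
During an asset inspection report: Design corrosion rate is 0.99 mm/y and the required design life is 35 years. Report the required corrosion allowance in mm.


Corrosion allowance = CR × design life
CA = 0.99 * 35 = 34.65 mm

34.65 mm


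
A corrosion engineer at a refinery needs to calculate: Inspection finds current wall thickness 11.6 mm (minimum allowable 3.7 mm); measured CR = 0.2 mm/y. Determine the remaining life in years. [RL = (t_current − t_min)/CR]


Apply the remaining-life relation: RL = (t_current − t_min) / CR
RL = (11.6 − 3.7) / 0.2 = 7.9 / 0.2 = 39.5 years

39.5 years


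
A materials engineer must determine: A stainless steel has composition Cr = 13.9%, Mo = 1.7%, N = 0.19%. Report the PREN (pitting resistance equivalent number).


Apply the PREN formula: PREN = Cr + 3.3*Mo + 16*N
PREN = 13.9 + 3.3*1.7 + 16*0.19
PREN = 13.9 + 5.61 + 3.04 = 22.55

22.55


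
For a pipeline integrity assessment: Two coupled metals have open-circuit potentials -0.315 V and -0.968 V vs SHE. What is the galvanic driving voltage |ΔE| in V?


Driving voltage is the absolute potential difference.
|ΔE| = |-0.315 − (-0.968)| = 0.653 V

0.653 V


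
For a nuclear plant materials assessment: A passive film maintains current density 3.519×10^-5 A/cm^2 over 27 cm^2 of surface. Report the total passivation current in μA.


I = i_pass * A, then convert A → μA (×10^6)
I = 3.519×10^-5 * 27 * 10^6 = 950.13 μA

950.13 μA


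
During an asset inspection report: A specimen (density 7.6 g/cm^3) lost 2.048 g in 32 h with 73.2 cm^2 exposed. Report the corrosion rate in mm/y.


Apply the mm/y weight-loss relation: CR = 87600 * W / (D * A * T)
Numerator: 87600 * 2.048 = 179404.8
Denominator: 7.6 * 73.2 * 32 = 17802.24
CR = 179404.8 / 17802.24 = 10.07765 mm/y

10.07765 mm/y


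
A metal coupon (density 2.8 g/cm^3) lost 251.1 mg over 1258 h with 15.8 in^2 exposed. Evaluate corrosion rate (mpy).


Apply the mpy weight-loss relation: CR = 534 * W / (D * A * T)
Numerator: 534 * 251.1 = 134087.4
Denominator: 2.8 * 15.8 * 1258 = 55653.92
CR = 134087.4 / 55653.92 = 2.409 mpy

2.409 mpy


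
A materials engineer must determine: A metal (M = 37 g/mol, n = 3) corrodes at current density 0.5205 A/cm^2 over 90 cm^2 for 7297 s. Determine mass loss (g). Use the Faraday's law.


Apply Faraday's law: m = i*A*t*M / (n*F)
Total charge passed Q = i*A*t = 0.5205*90*7297 = 341827.965 C
m = Q*M/(n*F) = 341827.965*37/(3*96485) = 43.6946 g

43.6946 g


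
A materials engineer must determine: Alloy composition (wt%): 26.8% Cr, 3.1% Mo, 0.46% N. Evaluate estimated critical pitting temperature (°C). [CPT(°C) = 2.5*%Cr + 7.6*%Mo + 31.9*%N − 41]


Apply the ASTM G48 empirical CPT estimate: CPT(°C) = 2.5*%Cr + 7.6*%Mo + 31.9*%N − 41
2.5*26.8 = 67; 7.6*3.1 = 23.56; 31.9*0.46 = 14.674
CPT = 67 + 23.56 + 14.674 − 41 = 64.234 °C
Rounded to 0.1 °C: CPT ≈ 64.2 °C

64.2 °C


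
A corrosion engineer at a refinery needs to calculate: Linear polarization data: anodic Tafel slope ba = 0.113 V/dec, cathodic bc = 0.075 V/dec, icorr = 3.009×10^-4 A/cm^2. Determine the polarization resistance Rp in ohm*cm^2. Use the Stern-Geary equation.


Apply the Stern-Geary equation: Rp = ba*bc / (2.303*icorr*(ba+bc))
ba*bc = 0.113*0.075 = 0.008475
ba+bc = 0.188; 2.303*icorr*(ba+bc) = 2.303*3.009×10^-4*0.188 = 1.3027887×10^-4
Rp = 0.008475 / 1.3027887×10^-4 = 65.05 ohm*cm^2

65.05 ohm*cm^2


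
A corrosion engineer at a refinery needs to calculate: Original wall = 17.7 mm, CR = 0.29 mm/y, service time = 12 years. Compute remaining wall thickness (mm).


Remaining wall = original − CR × time
t = 17.7 − 0.29*12 = 17.7 − 3.48 = 14.22 mm

14.22 mm


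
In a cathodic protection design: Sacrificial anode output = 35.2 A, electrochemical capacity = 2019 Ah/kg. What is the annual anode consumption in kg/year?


Annual consumption = current * hours per year / capacity
Rate = 35.2 * 8760 / 2019 = 152.7 kg/year

152.7 kg/year


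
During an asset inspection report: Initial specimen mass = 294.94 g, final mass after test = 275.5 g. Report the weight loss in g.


Weight loss = initial − final
WL = 294.94 − 275.5 = 19.44 g

19.44 g


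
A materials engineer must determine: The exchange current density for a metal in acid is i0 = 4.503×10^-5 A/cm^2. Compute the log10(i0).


i0 = 4.503×10^-5 A/cm^2
log10(i0) = -4.346

-4.346


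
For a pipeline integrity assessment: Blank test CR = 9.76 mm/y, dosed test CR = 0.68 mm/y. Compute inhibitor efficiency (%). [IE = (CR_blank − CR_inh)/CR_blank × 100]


Apply the inhibitor-efficiency definition: IE = (CR_blank − CR_inh)/CR_blank × 100
IE = (9.76 − 0.68) / 9.76 × 100
IE = 9.08 / 9.76 × 100 = 93.0 %

93.0 %


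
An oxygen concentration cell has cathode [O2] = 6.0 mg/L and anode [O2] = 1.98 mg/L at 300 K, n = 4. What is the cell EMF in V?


Apply the Nernst concentration-cell relation: E = (RT/nF)*ln(C_cathode/C_anode)
RT/nF = 8.314*300/(4*96485) = 0.00646266 V
ln(6.0/1.98) = 1.10866
E = 0.00646266 * 1.10866 = 0.00716 V

0.00716 V


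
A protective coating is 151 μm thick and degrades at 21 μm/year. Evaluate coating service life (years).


Service life = thickness / degradation rate
Life = 151 / 21 = 7.2 years

7.2 years


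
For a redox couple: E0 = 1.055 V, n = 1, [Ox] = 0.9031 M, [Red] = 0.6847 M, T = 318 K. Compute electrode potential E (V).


Apply the Nernst equation: E = E0 + (RT/nF)*ln([Ox]/[Red])
Step 1: RT/nF = 8.314*318/(1*96485) = 0.02740169 V
Step 2: [Ox]/[Red] = 0.9031/0.6847 = 1.318972
Step 3: ln(1.318972) = 0.276853
Step 4: correction = 0.02740169 * 0.276853 = 0.0076 V
E = 1.055 + 0.0076 = 1.0626 V

1.0626 V


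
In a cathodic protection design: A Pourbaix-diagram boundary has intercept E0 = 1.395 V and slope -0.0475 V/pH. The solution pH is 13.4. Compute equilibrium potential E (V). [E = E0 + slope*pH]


Apply the Pourbaix line equation: E = E0 + slope*pH
E = 1.395 + (-0.0475)*13.4 = 1.395 + (-0.6365) = 0.7585 V
Rounded to 3 decimal places: E = 0.759 V

0.759 V


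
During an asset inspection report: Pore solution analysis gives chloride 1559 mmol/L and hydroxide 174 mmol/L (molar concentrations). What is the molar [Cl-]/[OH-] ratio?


Threshold parameter = [Cl-] / [OH-] (molar basis; both in mmol/L, so units cancel)
Ratio = 1559 / 174 = 8.96

8.96


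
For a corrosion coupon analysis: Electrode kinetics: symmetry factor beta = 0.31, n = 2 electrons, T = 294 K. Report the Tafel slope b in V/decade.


Apply the Tafel slope relation: b = 2.303*R*T/(beta*n*F)
Numerator: 2.303 * 8.314 * 294 = 5629.26
Denominator: 0.31 * 2 * 96485 = 59820.7
b = 5629.26 / 59820.7 = 0.0941 V/decade

0.0941 V/decade


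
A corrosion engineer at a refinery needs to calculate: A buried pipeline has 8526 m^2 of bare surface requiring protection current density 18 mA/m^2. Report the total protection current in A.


I = area * current density, then convert mA → A (÷1000)
I = 8526 * 18 / 1000 = 153.47 A

153.47 A


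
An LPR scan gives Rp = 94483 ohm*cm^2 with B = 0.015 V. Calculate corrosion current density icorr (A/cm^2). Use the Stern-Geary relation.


Apply the Stern-Geary relation: icorr = B / Rp
icorr = 0.015 / 94483 = 1.588×10^-7 A/cm^2

1.588×10^-7 A/cm^2


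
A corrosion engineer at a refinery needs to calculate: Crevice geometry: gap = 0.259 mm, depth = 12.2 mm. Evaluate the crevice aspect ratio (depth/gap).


Aspect ratio = depth / gap
Ratio = 12.2 / 0.259 = 47.1

47.1


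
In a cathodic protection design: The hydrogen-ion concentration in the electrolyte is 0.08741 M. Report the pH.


pH = −log10[H+]
pH = −log10(0.08741) = 1.06

1.06


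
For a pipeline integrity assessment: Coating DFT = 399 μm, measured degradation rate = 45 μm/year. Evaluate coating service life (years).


Service life = thickness / degradation rate
Life = 399 / 45 = 8.9 years

8.9 years


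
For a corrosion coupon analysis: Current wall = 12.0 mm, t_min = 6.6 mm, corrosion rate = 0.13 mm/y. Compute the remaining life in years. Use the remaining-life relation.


Apply the remaining-life relation: RL = (t_current − t_min) / CR
RL = (12.0 − 6.6) / 0.13 = 5.4 / 0.13 = 41.5 years

41.5 years


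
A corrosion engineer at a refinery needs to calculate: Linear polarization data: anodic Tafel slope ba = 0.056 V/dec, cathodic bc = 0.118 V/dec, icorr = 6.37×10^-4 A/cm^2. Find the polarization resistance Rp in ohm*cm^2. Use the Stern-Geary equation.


Apply the Stern-Geary equation: Rp = ba*bc / (2.303*icorr*(ba+bc))
ba*bc = 0.056*0.118 = 0.006608
ba+bc = 0.174; 2.303*icorr*(ba+bc) = 2.303*6.37×10^-4*0.174 = 2.5525991×10^-4
Rp = 0.006608 / 2.5525991×10^-4 = 25.89 ohm*cm^2

25.89 ohm*cm^2


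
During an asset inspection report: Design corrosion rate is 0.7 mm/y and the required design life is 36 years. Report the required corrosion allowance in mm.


Corrosion allowance = CR × design life
CA = 0.7 * 36 = 25.2 mm

25.2 mm


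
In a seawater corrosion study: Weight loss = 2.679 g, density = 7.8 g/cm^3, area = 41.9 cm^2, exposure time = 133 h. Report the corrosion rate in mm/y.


Apply the mm/y weight-loss relation: CR = 87600 * W / (D * A * T)
Numerator: 87600 * 2.679 = 234680.4
Denominator: 7.8 * 41.9 * 133 = 43467.06
CR = 234680.4 / 43467.06 = 5.39904 mm/y

5.39904 mm/y


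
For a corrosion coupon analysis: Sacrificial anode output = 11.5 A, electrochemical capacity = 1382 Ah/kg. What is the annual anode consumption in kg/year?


Annual consumption = current * hours per year / capacity
Rate = 11.5 * 8760 / 1382 = 72.9 kg/year

72.9 kg/year


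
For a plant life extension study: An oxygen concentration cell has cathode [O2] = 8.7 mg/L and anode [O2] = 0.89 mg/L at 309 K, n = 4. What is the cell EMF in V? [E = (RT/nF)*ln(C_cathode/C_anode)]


Apply the Nernst concentration-cell relation: E = (RT/nF)*ln(C_cathode/C_anode)
RT/nF = 8.314*309/(4*96485) = 0.00665654 V
ln(8.7/0.89) = 2.27986
E = 0.00665654 * 2.27986 = 0.01518 V

0.01518 V


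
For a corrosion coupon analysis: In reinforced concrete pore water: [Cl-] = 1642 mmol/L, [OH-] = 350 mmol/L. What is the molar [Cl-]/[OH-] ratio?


Threshold parameter = [Cl-] / [OH-] (molar basis; both in mmol/L, so units cancel)
Ratio = 1642 / 350 = 4.69

4.69


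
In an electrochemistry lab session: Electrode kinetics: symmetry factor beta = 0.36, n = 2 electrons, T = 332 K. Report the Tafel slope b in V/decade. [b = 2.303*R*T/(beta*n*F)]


Apply the Tafel slope relation: b = 2.303*R*T/(beta*n*F)
Numerator: 2.303 * 8.314 * 332 = 6356.85
Denominator: 0.36 * 2 * 96485 = 69469.2
b = 6356.85 / 69469.2 = 0.0915 V/decade

0.0915 V/decade


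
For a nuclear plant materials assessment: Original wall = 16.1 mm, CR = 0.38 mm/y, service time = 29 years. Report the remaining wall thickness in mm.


Remaining wall = original − CR × time
t = 16.1 − 0.38*29 = 16.1 − 11.02 = 5.08 mm

5.08 mm


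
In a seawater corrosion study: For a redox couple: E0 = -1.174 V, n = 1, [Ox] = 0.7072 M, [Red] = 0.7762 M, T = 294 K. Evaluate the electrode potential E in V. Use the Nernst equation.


Apply the Nernst equation: E = E0 + (RT/nF)*ln([Ox]/[Red])
Step 1: RT/nF = 8.314*294/(1*96485) = 0.02533364 V
Step 2: [Ox]/[Red] = 0.7072/0.7762 = 0.911105
Step 3: ln(0.911105) = -0.093097
Step 4: correction = 0.02533364 * -0.093097 = -0.0024 V
E = -1.174 + -0.0024 = -1.1764 V

-1.1764 V


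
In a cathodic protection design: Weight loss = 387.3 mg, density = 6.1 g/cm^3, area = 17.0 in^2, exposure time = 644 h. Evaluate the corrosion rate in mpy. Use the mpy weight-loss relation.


Apply the mpy weight-loss relation: CR = 534 * W / (D * A * T)
Numerator: 534 * 387.3 = 206818.2
Denominator: 6.1 * 17.0 * 644 = 66782.8
CR = 206818.2 / 66782.8 = 3.09688 mpy

3.09688 mpy


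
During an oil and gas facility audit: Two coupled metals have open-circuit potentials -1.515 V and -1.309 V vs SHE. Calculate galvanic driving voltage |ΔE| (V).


Driving voltage is the absolute potential difference.
|ΔE| = |-1.515 − (-1.309)| = 0.206 V

0.206 V


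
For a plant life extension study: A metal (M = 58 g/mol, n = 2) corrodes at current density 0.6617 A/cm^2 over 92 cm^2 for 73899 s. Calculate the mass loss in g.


Apply Faraday's law: m = i*A*t*M / (n*F)
Total charge passed Q = i*A*t = 0.6617*92*73899 = 4498705.0836 C
m = Q*M/(n*F) = 4498705.0836*58/(2*96485) = 1352.153 g

1352.153 g


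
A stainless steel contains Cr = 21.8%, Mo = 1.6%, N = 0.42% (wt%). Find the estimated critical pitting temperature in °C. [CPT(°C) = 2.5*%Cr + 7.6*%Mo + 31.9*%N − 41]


Apply the ASTM G48 empirical CPT estimate: CPT(°C) = 2.5*%Cr + 7.6*%Mo + 31.9*%N − 41
2.5*21.8 = 54.5; 7.6*1.6 = 12.16; 31.9*0.42 = 13.398
CPT = 54.5 + 12.16 + 13.398 − 41 = 39.058 °C
Rounded to 0.1 °C: CPT ≈ 39.1 °C

39.1 °C


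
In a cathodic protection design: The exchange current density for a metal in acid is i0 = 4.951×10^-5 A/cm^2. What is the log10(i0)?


i0 = 4.951×10^-5 A/cm^2
log10(i0) = -4.305

-4.305


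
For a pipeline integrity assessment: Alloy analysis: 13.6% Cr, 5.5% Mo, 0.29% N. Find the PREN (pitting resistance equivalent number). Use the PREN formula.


Apply the PREN formula: PREN = Cr + 3.3*Mo + 16*N
PREN = 13.6 + 3.3*5.5 + 16*0.29
PREN = 13.6 + 18.15 + 4.64 = 36.39

36.39


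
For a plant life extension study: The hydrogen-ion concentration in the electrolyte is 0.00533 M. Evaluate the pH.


pH = −log10[H+]
pH = −log10(0.00533) = 2.27

2.27


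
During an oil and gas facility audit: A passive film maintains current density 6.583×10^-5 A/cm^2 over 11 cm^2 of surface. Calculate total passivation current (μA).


I = i_pass * A, then convert A → μA (×10^6)
I = 6.583×10^-5 * 11 * 10^6 = 724.13 μA

724.13 μA


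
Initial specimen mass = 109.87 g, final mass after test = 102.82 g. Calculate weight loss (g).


Weight loss = initial − final
WL = 109.87 − 102.82 = 7.05 g

7.05 g


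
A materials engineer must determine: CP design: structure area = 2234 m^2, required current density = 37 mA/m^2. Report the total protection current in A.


I = area * current density, then convert mA → A (÷1000)
I = 2234 * 37 / 1000 = 82.66 A

82.66 A


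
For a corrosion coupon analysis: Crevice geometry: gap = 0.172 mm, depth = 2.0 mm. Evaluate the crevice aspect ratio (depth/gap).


Aspect ratio = depth / gap
Ratio = 2.0 / 0.172 = 11.6

11.6


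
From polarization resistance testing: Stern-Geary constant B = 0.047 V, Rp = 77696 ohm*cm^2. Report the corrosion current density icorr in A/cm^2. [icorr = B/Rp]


Apply the Stern-Geary relation: icorr = B / Rp
icorr = 0.047 / 77696 = 6.049×10^-7 A/cm^2

6.049×10^-7 A/cm^2


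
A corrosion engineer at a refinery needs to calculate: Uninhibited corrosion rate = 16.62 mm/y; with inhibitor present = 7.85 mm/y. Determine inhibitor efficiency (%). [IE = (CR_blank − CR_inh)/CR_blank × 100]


Apply the inhibitor-efficiency definition: IE = (CR_blank − CR_inh)/CR_blank × 100
IE = (16.62 − 7.85) / 16.62 × 100
IE = 8.77 / 16.62 × 100 = 52.8 %

52.8 %


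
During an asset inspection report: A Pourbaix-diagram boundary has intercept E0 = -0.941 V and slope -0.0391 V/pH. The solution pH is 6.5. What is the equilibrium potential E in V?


Apply the Pourbaix line equation: E = E0 + slope*pH
E = -0.941 + (-0.0391)*6.5 = -0.941 + (-0.25415) = -1.19515 V
Rounded to 3 decimal places: E = -1.195 V

-1.195 V


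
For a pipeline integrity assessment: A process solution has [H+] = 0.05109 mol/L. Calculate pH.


pH = −log10[H+]
pH = −log10(0.05109) = 1.29

1.29


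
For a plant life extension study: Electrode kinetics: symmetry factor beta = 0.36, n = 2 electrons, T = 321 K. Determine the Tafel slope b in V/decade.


Apply the Tafel slope relation: b = 2.303*R*T/(beta*n*F)
Numerator: 2.303 * 8.314 * 321 = 6146.23
Denominator: 0.36 * 2 * 96485 = 69469.2
b = 6146.23 / 69469.2 = 0.088 V/decade

0.088 V/decade


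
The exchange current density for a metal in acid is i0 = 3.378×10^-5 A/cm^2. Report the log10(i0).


i0 = 3.378×10^-5 A/cm^2
log10(i0) = -4.471

-4.471


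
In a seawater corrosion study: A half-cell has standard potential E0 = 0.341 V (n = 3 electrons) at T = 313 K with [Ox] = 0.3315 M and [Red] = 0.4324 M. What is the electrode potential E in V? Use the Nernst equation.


Apply the Nernst equation: E = E0 + (RT/nF)*ln([Ox]/[Red])
Step 1: RT/nF = 8.314*313/(3*96485) = 0.00899028 V
Step 2: [Ox]/[Red] = 0.3315/0.4324 = 0.766651
Step 3: ln(0.766651) = -0.265724
Step 4: correction = 0.00899028 * -0.265724 = -0.0024 V
E = 0.341 + -0.0024 = 0.3386 V

0.3386 V


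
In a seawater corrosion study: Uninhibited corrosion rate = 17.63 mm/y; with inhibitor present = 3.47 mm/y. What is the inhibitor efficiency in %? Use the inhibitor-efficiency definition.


Apply the inhibitor-efficiency definition: IE = (CR_blank − CR_inh)/CR_blank × 100
IE = (17.63 − 3.47) / 17.63 × 100
IE = 14.16 / 17.63 × 100 = 80.3 %

80.3 %


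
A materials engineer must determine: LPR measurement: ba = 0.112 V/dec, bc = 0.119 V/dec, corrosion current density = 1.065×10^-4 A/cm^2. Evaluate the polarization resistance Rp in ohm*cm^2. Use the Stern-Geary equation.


Apply the Stern-Geary equation: Rp = ba*bc / (2.303*icorr*(ba+bc))
ba*bc = 0.112*0.119 = 0.013328
ba+bc = 0.231; 2.303*icorr*(ba+bc) = 2.303*1.065×10^-4*0.231 = 5.6657255×10^-5
Rp = 0.013328 / 5.6657255×10^-5 = 235.24 ohm*cm^2

235.24 ohm*cm^2


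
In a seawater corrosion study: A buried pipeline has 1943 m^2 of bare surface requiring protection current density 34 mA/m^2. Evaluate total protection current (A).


I = area * current density, then convert mA → A (÷1000)
I = 1943 * 34 / 1000 = 66.06 A

66.06 A


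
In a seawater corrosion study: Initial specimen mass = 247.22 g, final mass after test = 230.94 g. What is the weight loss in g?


Weight loss = initial − final
WL = 247.22 − 230.94 = 16.28 g

16.28 g


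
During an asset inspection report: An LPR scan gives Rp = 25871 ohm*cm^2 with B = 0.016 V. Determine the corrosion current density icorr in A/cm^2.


Apply the Stern-Geary relation: icorr = B / Rp
icorr = 0.016 / 25871 = 6.185×10^-7 A/cm^2

6.185×10^-7 A/cm^2


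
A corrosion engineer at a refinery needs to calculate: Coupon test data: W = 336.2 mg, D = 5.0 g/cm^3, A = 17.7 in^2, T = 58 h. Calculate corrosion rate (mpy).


Apply the mpy weight-loss relation: CR = 534 * W / (D * A * T)
Numerator: 534 * 336.2 = 179530.8
Denominator: 5.0 * 17.7 * 58 = 5133.0
CR = 179530.8 / 5133.0 = 34.9758 mpy

34.9758 mpy


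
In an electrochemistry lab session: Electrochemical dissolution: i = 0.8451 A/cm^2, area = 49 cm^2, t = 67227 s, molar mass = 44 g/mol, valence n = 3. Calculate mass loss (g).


Apply Faraday's law: m = i*A*t*M / (n*F)
Total charge passed Q = i*A*t = 0.8451*49*67227 = 2783863.3473 C
m = Q*M/(n*F) = 2783863.3473*44/(3*96485) = 423.175 g

423.175 g


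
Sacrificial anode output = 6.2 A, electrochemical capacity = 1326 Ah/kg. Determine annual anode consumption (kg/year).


Annual consumption = current * hours per year / capacity
Rate = 6.2 * 8760 / 1326 = 41.0 kg/year

41.0 kg/year


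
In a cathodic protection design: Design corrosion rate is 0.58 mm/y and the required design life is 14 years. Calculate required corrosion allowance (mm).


Corrosion allowance = CR × design life
CA = 0.58 * 14 = 8.12 mm

8.12 mm


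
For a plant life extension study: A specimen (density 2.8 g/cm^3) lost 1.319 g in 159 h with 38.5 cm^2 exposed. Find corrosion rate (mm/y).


Apply the mm/y weight-loss relation: CR = 87600 * W / (D * A * T)
Numerator: 87600 * 1.319 = 115544.4
Denominator: 2.8 * 38.5 * 159 = 17140.2
CR = 115544.4 / 17140.2 = 6.7411 mm/y

6.7411 mm/y


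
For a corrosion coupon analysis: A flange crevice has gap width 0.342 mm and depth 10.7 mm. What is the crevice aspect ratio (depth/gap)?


Aspect ratio = depth / gap
Ratio = 10.7 / 0.342 = 31.3

31.3


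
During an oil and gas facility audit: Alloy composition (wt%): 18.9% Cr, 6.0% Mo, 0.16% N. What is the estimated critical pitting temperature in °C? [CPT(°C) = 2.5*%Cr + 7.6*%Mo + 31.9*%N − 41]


Apply the ASTM G48 empirical CPT estimate: CPT(°C) = 2.5*%Cr + 7.6*%Mo + 31.9*%N − 41
2.5*18.9 = 47.25; 7.6*6.0 = 45.6; 31.9*0.16 = 5.104
CPT = 47.25 + 45.6 + 5.104 − 41 = 56.954 °C
Rounded to 0.1 °C: CPT ≈ 57.0 °C

57.0 °C


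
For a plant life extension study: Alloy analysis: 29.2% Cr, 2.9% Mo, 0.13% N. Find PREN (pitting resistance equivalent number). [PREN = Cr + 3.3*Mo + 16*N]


Apply the PREN formula: PREN = Cr + 3.3*Mo + 16*N
PREN = 29.2 + 3.3*2.9 + 16*0.13
PREN = 29.2 + 9.57 + 2.08 = 40.85

40.85


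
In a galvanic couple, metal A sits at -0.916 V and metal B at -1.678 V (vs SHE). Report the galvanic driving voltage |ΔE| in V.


Driving voltage is the absolute potential difference.
|ΔE| = |-0.916 − (-1.678)| = 0.762 V

0.762 V


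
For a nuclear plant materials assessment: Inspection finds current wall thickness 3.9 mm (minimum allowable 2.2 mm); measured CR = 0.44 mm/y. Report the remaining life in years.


Apply the remaining-life relation: RL = (t_current − t_min) / CR
RL = (3.9 − 2.2) / 0.44 = 1.7 / 0.44 = 3.9 years

3.9 years


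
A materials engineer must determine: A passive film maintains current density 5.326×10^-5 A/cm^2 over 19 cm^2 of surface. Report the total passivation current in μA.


I = i_pass * A, then convert A → μA (×10^6)
I = 5.326×10^-5 * 19 * 10^6 = 1011.94 μA

1011.94 μA


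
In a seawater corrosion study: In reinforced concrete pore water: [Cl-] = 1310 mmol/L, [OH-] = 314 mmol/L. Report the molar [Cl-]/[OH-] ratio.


Threshold parameter = [Cl-] / [OH-] (molar basis; both in mmol/L, so units cancel)
Ratio = 1310 / 314 = 4.17

4.17


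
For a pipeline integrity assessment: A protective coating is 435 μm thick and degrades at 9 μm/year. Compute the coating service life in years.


Service life = thickness / degradation rate
Life = 435 / 9 = 48.3 years

48.3 years


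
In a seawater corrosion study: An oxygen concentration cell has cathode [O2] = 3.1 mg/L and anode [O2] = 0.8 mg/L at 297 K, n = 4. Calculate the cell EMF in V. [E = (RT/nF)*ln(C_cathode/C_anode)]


Apply the Nernst concentration-cell relation: E = (RT/nF)*ln(C_cathode/C_anode)
RT/nF = 8.314*297/(4*96485) = 0.00639804 V
ln(3.1/0.8) = 1.35455
E = 0.00639804 * 1.35455 = 0.00867 V

0.00867 V


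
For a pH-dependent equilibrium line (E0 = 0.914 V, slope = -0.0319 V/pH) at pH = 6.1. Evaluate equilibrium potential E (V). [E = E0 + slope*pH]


Apply the Pourbaix line equation: E = E0 + slope*pH
E = 0.914 + (-0.0319)*6.1 = 0.914 + (-0.19459) = 0.71941 V
Rounded to 4 decimal places: E = 0.7194 V

0.7194 V


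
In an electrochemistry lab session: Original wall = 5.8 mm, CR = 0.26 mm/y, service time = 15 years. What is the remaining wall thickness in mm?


Remaining wall = original − CR × time
t = 5.8 − 0.26*15 = 5.8 − 3.9 = 1.9 mm

1.9 mm


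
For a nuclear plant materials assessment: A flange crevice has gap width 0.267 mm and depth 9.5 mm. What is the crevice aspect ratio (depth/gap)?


Aspect ratio = depth / gap
Ratio = 9.5 / 0.267 = 35.6

35.6


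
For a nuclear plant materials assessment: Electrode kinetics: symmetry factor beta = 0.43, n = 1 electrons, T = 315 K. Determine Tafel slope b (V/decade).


Apply the Tafel slope relation: b = 2.303*R*T/(beta*n*F)
Numerator: 2.303 * 8.314 * 315 = 6031.35
Denominator: 0.43 * 1 * 96485 = 41488.55
b = 6031.35 / 41488.55 = 0.145 V/decade

0.145 V/decade


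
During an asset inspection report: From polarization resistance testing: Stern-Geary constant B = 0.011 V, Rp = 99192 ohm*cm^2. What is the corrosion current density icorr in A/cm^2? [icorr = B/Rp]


Apply the Stern-Geary relation: icorr = B / Rp
icorr = 0.011 / 99192 = 1.109×10^-7 A/cm^2

1.109×10^-7 A/cm^2


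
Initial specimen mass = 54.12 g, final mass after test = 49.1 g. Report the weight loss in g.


Weight loss = initial − final
WL = 54.12 − 49.1 = 5.02 g

5.02 g


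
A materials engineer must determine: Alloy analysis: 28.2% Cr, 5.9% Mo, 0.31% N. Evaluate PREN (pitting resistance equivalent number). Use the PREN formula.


Apply the PREN formula: PREN = Cr + 3.3*Mo + 16*N
PREN = 28.2 + 3.3*5.9 + 16*0.31
PREN = 28.2 + 19.47 + 4.96 = 52.63

52.63


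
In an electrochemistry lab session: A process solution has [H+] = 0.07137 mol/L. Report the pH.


pH = −log10[H+]
pH = −log10(0.07137) = 1.15

1.15


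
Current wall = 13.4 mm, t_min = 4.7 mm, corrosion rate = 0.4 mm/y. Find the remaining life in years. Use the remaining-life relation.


Apply the remaining-life relation: RL = (t_current − t_min) / CR
RL = (13.4 − 4.7) / 0.4 = 8.7 / 0.4 = 21.8 years

21.8 years


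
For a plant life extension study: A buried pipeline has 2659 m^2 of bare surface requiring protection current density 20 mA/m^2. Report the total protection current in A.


I = area * current density, then convert mA → A (÷1000)
I = 2659 * 20 / 1000 = 53.18 A

53.18 A


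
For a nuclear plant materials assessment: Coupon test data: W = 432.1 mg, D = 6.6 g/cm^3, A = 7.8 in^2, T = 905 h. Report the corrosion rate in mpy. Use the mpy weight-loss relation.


Apply the mpy weight-loss relation: CR = 534 * W / (D * A * T)
Numerator: 534 * 432.1 = 230741.4
Denominator: 6.6 * 7.8 * 905 = 46589.4
CR = 230741.4 / 46589.4 = 4.953 mpy

4.953 mpy


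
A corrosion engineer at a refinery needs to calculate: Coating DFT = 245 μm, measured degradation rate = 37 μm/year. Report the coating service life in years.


Service life = thickness / degradation rate
Life = 245 / 37 = 6.6 years

6.6 years


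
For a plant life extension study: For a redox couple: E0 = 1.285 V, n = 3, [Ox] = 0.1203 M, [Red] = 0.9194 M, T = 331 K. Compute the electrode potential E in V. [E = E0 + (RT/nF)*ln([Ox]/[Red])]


Apply the Nernst equation: E = E0 + (RT/nF)*ln([Ox]/[Red])
Step 1: RT/nF = 8.314*331/(3*96485) = 0.00950729 V
Step 2: [Ox]/[Red] = 0.1203/0.9194 = 0.130846
Step 3: ln(0.130846) = -2.033734
Step 4: correction = 0.00950729 * -2.033734 = -0.0193 V
E = 1.285 + -0.0193 = 1.2657 V

1.2657 V


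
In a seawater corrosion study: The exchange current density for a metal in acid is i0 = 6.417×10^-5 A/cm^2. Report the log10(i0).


i0 = 6.417×10^-5 A/cm^2
log10(i0) = -4.193

-4.193


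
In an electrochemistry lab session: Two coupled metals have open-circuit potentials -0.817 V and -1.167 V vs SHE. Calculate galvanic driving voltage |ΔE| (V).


Driving voltage is the absolute potential difference.
|ΔE| = |-0.817 − (-1.167)| = 0.35 V

0.35 V


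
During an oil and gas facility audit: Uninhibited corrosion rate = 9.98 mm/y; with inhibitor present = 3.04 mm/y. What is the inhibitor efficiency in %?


Apply the inhibitor-efficiency definition: IE = (CR_blank − CR_inh)/CR_blank × 100
IE = (9.98 − 3.04) / 9.98 × 100
IE = 6.94 / 9.98 × 100 = 69.5 %

69.5 %


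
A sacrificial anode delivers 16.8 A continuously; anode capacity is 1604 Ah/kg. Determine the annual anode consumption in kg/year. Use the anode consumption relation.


Annual consumption = current * hours per year / capacity
Rate = 16.8 * 8760 / 1604 = 91.8 kg/year

91.8 kg/year


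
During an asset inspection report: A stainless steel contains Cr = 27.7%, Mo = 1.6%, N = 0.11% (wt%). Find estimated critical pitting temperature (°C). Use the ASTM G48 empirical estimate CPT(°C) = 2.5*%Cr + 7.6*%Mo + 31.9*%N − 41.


Apply the ASTM G48 empirical CPT estimate: CPT(°C) = 2.5*%Cr + 7.6*%Mo + 31.9*%N − 41
2.5*27.7 = 69.25; 7.6*1.6 = 12.16; 31.9*0.11 = 3.509
CPT = 69.25 + 12.16 + 3.509 − 41 = 43.919 °C
Rounded to 0.1 °C: CPT ≈ 43.9 °C

43.9 °C


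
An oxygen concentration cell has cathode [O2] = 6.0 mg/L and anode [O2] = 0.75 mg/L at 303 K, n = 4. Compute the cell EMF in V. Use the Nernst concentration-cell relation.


Apply the Nernst concentration-cell relation: E = (RT/nF)*ln(C_cathode/C_anode)
RT/nF = 8.314*303/(4*96485) = 0.00652729 V
ln(6.0/0.75) = 2.07944
E = 0.00652729 * 2.07944 = 0.01357 V

0.01357 V


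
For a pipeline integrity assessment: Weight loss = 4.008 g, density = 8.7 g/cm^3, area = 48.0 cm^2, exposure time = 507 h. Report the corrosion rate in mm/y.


Apply the mm/y weight-loss relation: CR = 87600 * W / (D * A * T)
Numerator: 87600 * 4.008 = 351100.8
Denominator: 8.7 * 48.0 * 507 = 211723.2
CR = 351100.8 / 211723.2 = 1.6583 mm/y

1.6583 mm/y


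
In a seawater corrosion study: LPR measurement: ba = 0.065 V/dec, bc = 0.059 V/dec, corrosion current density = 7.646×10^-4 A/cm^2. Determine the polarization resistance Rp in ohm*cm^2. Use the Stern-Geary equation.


Apply the Stern-Geary equation: Rp = ba*bc / (2.303*icorr*(ba+bc))
ba*bc = 0.065*0.059 = 0.003835
ba+bc = 0.124; 2.303*icorr*(ba+bc) = 2.303*7.646×10^-4*0.124 = 2.1834835×10^-4
Rp = 0.003835 / 2.1834835×10^-4 = 17.6 ohm*cm^2

17.6 ohm*cm^2


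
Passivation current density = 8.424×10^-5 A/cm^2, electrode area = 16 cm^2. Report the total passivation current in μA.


I = i_pass * A, then convert A → μA (×10^6)
I = 8.424×10^-5 * 16 * 10^6 = 1347.84 μA

1347.84 μA


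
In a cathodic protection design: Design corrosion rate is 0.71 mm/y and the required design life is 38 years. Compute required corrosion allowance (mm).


Corrosion allowance = CR × design life
CA = 0.71 * 38 = 26.98 mm

26.98 mm


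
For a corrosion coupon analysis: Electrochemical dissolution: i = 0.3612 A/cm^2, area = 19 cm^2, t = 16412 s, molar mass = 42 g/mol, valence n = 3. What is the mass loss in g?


Apply Faraday's law: m = i*A*t*M / (n*F)
Total charge passed Q = i*A*t = 0.3612*19*16412 = 112632.2736 C
m = Q*M/(n*F) = 112632.2736*42/(3*96485) = 16.34297 g

16.34297 g


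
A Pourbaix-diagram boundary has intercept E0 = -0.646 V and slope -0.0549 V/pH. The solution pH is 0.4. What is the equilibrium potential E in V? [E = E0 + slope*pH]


Apply the Pourbaix line equation: E = E0 + slope*pH
E = -0.646 + (-0.0549)*0.4 = -0.646 + (-0.02196) = -0.66796 V
Rounded to 4 decimal places: E = -0.6680 V

-0.6680 V


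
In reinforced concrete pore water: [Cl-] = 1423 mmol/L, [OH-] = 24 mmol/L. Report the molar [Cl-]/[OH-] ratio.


Threshold parameter = [Cl-] / [OH-] (molar basis; both in mmol/L, so units cancel)
Ratio = 1423 / 24 = 59.29

59.29


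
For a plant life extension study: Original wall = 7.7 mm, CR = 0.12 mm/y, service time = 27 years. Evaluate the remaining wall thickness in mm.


Remaining wall = original − CR × time
t = 7.7 − 0.12*27 = 7.7 − 3.24 = 4.46 mm

4.46 mm


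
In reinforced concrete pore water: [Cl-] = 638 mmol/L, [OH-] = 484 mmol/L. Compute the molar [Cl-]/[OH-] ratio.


Threshold parameter = [Cl-] / [OH-] (molar basis; both in mmol/L, so units cancel)
Ratio = 638 / 484 = 1.32

1.32


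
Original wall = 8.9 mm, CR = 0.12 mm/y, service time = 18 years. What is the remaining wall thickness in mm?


Remaining wall = original − CR × time
t = 8.9 − 0.12*18 = 8.9 − 2.16 = 6.74 mm

6.74 mm


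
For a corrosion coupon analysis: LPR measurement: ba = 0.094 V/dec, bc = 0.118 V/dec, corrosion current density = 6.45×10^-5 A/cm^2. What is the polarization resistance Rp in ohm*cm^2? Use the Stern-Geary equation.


Apply the Stern-Geary equation: Rp = ba*bc / (2.303*icorr*(ba+bc))
ba*bc = 0.094*0.118 = 0.011092
ba+bc = 0.212; 2.303*icorr*(ba+bc) = 2.303*6.45×10^-5*0.212 = 3.1491222×10^-5
Rp = 0.011092 / 3.1491222×10^-5 = 352.23 ohm*cm^2

352.23 ohm*cm^2


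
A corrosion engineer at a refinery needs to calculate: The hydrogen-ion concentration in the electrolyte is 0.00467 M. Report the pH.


pH = −log10[H+]
pH = −log10(0.00467) = 2.33

2.33


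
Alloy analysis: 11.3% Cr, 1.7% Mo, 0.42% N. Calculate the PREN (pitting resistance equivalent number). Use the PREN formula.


Apply the PREN formula: PREN = Cr + 3.3*Mo + 16*N
PREN = 11.3 + 3.3*1.7 + 16*0.42
PREN = 11.3 + 5.61 + 6.72 = 23.63

23.63


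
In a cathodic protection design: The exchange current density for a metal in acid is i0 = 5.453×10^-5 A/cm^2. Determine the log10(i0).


i0 = 5.453×10^-5 A/cm^2
log10(i0) = -4.263

-4.263


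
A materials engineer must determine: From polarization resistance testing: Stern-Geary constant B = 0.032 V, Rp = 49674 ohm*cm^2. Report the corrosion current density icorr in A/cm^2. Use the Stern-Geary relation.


Apply the Stern-Geary relation: icorr = B / Rp
icorr = 0.032 / 49674 = 6.442×10^-7 A/cm^2

6.442×10^-7 A/cm^2


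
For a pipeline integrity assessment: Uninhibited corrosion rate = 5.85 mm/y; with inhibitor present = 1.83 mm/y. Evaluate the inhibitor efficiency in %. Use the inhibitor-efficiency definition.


Apply the inhibitor-efficiency definition: IE = (CR_blank − CR_inh)/CR_blank × 100
IE = (5.85 − 1.83) / 5.85 × 100
IE = 4.02 / 5.85 × 100 = 68.7 %

68.7 %


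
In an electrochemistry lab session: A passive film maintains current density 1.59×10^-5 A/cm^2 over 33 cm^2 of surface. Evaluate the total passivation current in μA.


I = i_pass * A, then convert A → μA (×10^6)
I = 1.59×10^-5 * 33 * 10^6 = 524.7 μA

524.7 μA


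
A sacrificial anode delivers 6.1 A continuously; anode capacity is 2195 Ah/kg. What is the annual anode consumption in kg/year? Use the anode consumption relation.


Annual consumption = current * hours per year / capacity
Rate = 6.1 * 8760 / 2195 = 24.3 kg/year

24.3 kg/year


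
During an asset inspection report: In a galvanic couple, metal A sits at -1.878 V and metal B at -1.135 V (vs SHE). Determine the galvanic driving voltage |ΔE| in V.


Driving voltage is the absolute potential difference.
|ΔE| = |-1.878 − (-1.135)| = 0.743 V

0.743 V


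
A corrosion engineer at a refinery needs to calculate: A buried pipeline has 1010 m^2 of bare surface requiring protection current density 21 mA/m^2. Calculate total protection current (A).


I = area * current density, then convert mA → A (÷1000)
I = 1010 * 21 / 1000 = 21.21 A

21.21 A


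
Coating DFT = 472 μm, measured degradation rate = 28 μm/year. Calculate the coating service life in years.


Service life = thickness / degradation rate
Life = 472 / 28 = 16.9 years

16.9 years


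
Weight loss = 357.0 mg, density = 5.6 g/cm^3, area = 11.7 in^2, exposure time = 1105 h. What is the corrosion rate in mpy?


Apply the mpy weight-loss relation: CR = 534 * W / (D * A * T)
Numerator: 534 * 357.0 = 190638.0
Denominator: 5.6 * 11.7 * 1105 = 72399.6
CR = 190638.0 / 72399.6 = 2.633 mpy

2.633 mpy


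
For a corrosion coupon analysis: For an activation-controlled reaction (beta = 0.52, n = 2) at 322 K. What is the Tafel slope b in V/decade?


Apply the Tafel slope relation: b = 2.303*R*T/(beta*n*F)
Numerator: 2.303 * 8.314 * 322 = 6165.38
Denominator: 0.52 * 2 * 96485 = 100344.4
b = 6165.38 / 100344.4 = 0.061 V/decade

0.061 V/decade
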